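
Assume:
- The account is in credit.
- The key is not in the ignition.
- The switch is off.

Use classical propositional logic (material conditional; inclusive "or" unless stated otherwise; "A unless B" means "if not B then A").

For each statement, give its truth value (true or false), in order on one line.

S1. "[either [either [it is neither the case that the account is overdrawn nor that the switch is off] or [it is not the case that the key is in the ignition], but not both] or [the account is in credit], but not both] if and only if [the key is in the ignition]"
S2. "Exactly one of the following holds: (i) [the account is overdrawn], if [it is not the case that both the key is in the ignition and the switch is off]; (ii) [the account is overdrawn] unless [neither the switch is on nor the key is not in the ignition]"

S1 T / S2 F

Let L = "the account is overdrawn" (F), W = "the switch is on" (F), N = "the key is in the ignition" (F).

S1: Formalization: (((L ↓ ¬W) ⊕ ¬N) ⊕ ¬L) ↔ N

¬W = ¬F = T
L ↓ ¬W = F ↓ T = F
¬N = ¬F = T
(L ↓ ¬W) ⊕ ¬N = F ⊕ T = T
¬L = ¬F = T
((L ↓ ¬W) ⊕ ¬N) ⊕ ¬L = T ⊕ T = F
(((L ↓ ¬W) ⊕ ¬N) ⊕ ¬L) ↔ N = F ↔ F = T
So S1 is true.

S2: This is ((N ↑ ¬W) → L) ⊕ (L ∨ (W ↓ ¬N)).

¬W = ¬F = T
N ↑ ¬W = F ↑ T = T
(N ↑ ¬W) → L = T → F = F
¬N = ¬F = T
W ↓ ¬N = F ↓ T = F
L ∨ (W ↓ ¬N) = F ∨ F = F
((N ↑ ¬W) → L) ⊕ (L ∨ (W ↓ ¬N)) = F ⊕ F = F
Thus S2 is false.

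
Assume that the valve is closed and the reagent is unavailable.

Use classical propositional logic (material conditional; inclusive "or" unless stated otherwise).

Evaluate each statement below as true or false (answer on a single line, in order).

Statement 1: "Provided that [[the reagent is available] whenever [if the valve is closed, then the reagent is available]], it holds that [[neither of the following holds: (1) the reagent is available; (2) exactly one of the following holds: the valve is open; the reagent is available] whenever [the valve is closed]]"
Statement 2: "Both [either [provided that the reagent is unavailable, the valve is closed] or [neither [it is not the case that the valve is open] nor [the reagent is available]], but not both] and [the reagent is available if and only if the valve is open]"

Let P = "the valve is open" (F), Q = "the reagent is available" (F).

Statement 1: Formalization: ((~P -> Q) -> Q) -> (~P -> (Q nor (P xor Q)))

~P = ~F = T
~P -> Q = T -> F = F
(~P -> Q) -> Q = F -> F = T
~P = ~F = T
P xor Q = F xor F = F
Q nor (P xor Q) = F nor F = T
~P -> (Q nor (P xor Q)) = T -> T = T
((~P -> Q) -> Q) -> (~P -> (Q nor (P xor Q))) = T -> T = T
So Statement 1 is true.

Statement 2: In symbols: ((~Q -> ~P) xor (~P nor Q)) & (Q <-> P)

~Q = ~F = T
~P = ~F = T
~Q -> ~P = T -> T = T
~P = ~F = T
~P nor Q = T nor F = F
(~Q -> ~P) xor (~P nor Q) = T xor F = T
Q <-> P = F <-> F = T
((~Q -> ~P) xor (~P nor Q)) & (Q <-> P) = T & T = T
So Statement 2 is true.

Statement 1 T; Statement 2 T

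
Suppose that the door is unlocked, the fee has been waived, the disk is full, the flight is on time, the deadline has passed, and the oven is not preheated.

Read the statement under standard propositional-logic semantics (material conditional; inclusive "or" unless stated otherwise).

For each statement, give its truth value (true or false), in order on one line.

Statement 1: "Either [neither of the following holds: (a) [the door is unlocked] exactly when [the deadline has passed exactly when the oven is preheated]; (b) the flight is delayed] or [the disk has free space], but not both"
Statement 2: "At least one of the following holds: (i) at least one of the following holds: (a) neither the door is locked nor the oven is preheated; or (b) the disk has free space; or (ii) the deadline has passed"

Statement 1 True, Statement 2 True

Let P = "the door is locked" (False), U = "the deadline has passed" (True), V = "the oven is preheated" (False), S = "the flight is delayed" (False), R = "the disk is full" (True).

Statement 1: In symbols: ((not P iff (U iff V)) nor S) xor not R

not P = not False = True
U iff V = True iff False = False
not P iff (U iff V) = True iff False = False
(not P iff (U iff V)) nor S = False nor False = True
not R = not True = False
((not P iff (U iff V)) nor S) xor not R = True xor False = True
Hence Statement 1 is true.

Statement 2: This is ((P nor V) or not R) or U.

P nor V = False nor False = True
not R = not True = False
(P nor V) or not R = True or False = True
((P nor V) or not R) or U = True or True = True
So Statement 2 is true.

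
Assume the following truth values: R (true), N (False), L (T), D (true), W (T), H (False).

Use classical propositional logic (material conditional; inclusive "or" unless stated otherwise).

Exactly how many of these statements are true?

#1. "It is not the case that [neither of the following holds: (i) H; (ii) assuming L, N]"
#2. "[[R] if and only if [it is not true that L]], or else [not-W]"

0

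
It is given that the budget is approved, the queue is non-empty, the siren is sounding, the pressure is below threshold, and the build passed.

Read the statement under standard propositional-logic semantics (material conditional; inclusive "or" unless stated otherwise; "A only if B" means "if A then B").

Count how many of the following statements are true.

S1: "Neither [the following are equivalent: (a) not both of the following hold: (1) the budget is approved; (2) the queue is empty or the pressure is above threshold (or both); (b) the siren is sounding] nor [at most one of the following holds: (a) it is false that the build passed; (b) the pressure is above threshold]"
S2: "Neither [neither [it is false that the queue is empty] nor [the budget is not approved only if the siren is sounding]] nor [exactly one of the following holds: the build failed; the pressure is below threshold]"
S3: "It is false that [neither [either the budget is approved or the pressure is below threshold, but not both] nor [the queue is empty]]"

0

Let R = "the budget is approved" (T), D = "the queue is empty" (F), N = "the pressure is above threshold" (F), H = "the siren is sounding" (T), W = "the build passed" (T).

S1: In symbols: ((R nand (D | N)) <-> H) nor (~W nand N)

D | N = F | F = F
R nand (D | N) = T nand F = T
(R nand (D | N)) <-> H = T <-> T = T
~W = ~T = F
~W nand N = F nand F = T
((R nand (D | N)) <-> H) nor (~W nand N) = T nor T = F
Hence S1 is false.

S2: This is (~D nor (~R -> H)) nor (~W xor ~N).

~D = ~F = T
~R = ~T = F
~R -> H = F -> T = T
~D nor (~R -> H) = T nor T = F
~W = ~T = F
~N = ~F = T
~W xor ~N = F xor T = T
(~D nor (~R -> H)) nor (~W xor ~N) = F nor T = F
Thus S2 is false.

S3: In symbols: ~((R xor ~N) nor D)

~N = ~F = T
R xor ~N = T xor T = F
(R xor ~N) nor D = F nor F = T
~((R xor ~N) nor D) = ~T = F
Thus S3 is false.

True statements: 0 (none).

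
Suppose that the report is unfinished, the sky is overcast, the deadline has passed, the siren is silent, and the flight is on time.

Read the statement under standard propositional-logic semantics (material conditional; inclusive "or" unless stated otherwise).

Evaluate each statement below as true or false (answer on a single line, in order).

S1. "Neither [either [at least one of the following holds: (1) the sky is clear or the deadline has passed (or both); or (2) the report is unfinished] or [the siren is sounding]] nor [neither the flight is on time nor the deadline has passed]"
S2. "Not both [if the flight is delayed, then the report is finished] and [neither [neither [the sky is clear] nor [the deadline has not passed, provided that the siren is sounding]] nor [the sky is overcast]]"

S1 false, S2 true

Let D = "the sky is overcast" (T), R = "the deadline has passed" (T), K = "the report is finished" (F), H = "the siren is sounding" (F), W = "the flight is delayed" (F).

S1: In symbols: (((~D | R) | ~K) | H) nor (~W nor R)

~D = ~T = F
~D | R = F | T = T
~K = ~F = T
(~D | R) | ~K = T | T = T
((~D | R) | ~K) | H = T | F = T
~W = ~F = T
~W nor R = T nor T = F
(((~D | R) | ~K) | H) nor (~W nor R) = T nor F = F
Thus S1 is false.

S2: This is (W -> K) nand ((~D nor (H -> ~R)) nor D).

W -> K = F -> F = T
~D = ~T = F
~R = ~T = F
H -> ~R = F -> F = T
~D nor (H -> ~R) = F nor T = F
(~D nor (H -> ~R)) nor D = F nor T = F
(W -> K) nand ((~D nor (H -> ~R)) nor D) = T nand F = T
So S2 is true.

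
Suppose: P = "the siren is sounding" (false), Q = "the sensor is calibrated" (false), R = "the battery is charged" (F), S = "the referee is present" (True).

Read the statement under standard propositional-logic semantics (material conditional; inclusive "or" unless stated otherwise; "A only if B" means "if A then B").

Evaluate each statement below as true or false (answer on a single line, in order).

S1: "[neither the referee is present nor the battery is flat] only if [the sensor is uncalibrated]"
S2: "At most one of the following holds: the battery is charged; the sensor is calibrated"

S1: This is (S ↓ ¬R) → ¬Q.

¬R = ¬F = T
S ↓ ¬R = T ↓ T = F
¬Q = ¬F = T
(S ↓ ¬R) → ¬Q = F → T = T
So S1 is true.

S2: Parsed as R ↑ Q

R ↑ Q = F ↑ F = T
So S2 is true.

S1 true, S2 true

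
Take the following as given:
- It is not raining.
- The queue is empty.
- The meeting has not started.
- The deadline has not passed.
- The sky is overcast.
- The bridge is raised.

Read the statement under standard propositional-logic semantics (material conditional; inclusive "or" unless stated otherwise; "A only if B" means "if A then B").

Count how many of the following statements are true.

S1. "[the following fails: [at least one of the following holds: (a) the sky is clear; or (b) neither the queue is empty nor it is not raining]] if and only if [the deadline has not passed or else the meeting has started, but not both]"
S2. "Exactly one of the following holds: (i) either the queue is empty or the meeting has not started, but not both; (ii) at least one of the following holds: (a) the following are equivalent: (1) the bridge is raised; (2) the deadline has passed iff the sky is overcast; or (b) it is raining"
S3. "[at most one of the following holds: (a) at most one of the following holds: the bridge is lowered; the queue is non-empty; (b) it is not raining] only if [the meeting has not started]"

Let U = "the sky is overcast" (T), Q = "the queue is empty" (T), P = "it is raining" (F), S = "the deadline has passed" (F), R = "the meeting has started" (F), V = "the bridge is raised" (T).

S1: Formalization: ¬(¬U ∨ (Q ↓ ¬P)) ↔ (¬S ⊕ R)

¬U = ¬T = F
¬P = ¬F = T
Q ↓ ¬P = T ↓ T = F
¬U ∨ (Q ↓ ¬P) = F ∨ F = F
¬(¬U ∨ (Q ↓ ¬P)) = ¬F = T
¬S = ¬F = T
¬S ⊕ R = T ⊕ F = T
¬(¬U ∨ (Q ↓ ¬P)) ↔ (¬S ⊕ R) = T ↔ T = T
So S1 is true.

S2: Parsed as (Q ⊕ ¬R) ⊕ ((V ↔ (S ↔ U)) ∨ P)

¬R = ¬F = T
Q ⊕ ¬R = T ⊕ T = F
S ↔ U = F ↔ T = F
V ↔ (S ↔ U) = T ↔ F = F
(V ↔ (S ↔ U)) ∨ P = F ∨ F = F
(Q ⊕ ¬R) ⊕ ((V ↔ (S ↔ U)) ∨ P) = F ⊕ F = F
So S2 is false.

S3: Parsed as ((¬V ↑ ¬Q) ↑ ¬P) → ¬R

¬V = ¬T = F
¬Q = ¬T = F
¬V ↑ ¬Q = F ↑ F = T
¬P = ¬F = T
(¬V ↑ ¬Q) ↑ ¬P = T ↑ T = F
¬R = ¬F = T
((¬V ↑ ¬Q) ↑ ¬P) → ¬R = F → T = T
Hence S3 is true.

True statements: 2 (S1, S3).

2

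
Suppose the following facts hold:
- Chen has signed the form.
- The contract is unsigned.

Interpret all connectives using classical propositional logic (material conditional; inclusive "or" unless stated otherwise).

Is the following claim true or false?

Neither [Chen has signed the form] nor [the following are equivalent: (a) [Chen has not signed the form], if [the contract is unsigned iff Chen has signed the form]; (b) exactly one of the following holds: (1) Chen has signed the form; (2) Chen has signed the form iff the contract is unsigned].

Let P = "Chen has signed the form" (T), Q = "the contract is signed" (F).
In symbols: P ↓ (((¬Q ↔ P) → ¬P) ↔ (P ⊕ (P ↔ ¬Q)))

¬Q = ¬F = T
¬Q ↔ P = T ↔ T = T
¬P = ¬T = F
(¬Q ↔ P) → ¬P = T → F = F
¬Q = ¬F = T
P ↔ ¬Q = T ↔ T = T
P ⊕ (P ↔ ¬Q) = T ⊕ T = F
((¬Q ↔ P) → ¬P) ↔ (P ⊕ (P ↔ ¬Q)) = F ↔ F = T
P ↓ (((¬Q ↔ P) → ¬P) ↔ (P ⊕ (P ↔ ¬Q))) = T ↓ T = F

False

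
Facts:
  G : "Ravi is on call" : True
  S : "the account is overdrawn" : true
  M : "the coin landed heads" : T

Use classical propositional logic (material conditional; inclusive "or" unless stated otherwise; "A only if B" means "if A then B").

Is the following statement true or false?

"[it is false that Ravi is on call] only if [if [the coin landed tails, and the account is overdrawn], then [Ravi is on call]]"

Parsed as ¬G → ((¬M ∧ S) → G)

¬G = ¬T = F
¬M = ¬T = F
¬M ∧ S = F ∧ T = F
(¬M ∧ S) → G = F → T = T
¬G → ((¬M ∧ S) → G) = F → T = T

True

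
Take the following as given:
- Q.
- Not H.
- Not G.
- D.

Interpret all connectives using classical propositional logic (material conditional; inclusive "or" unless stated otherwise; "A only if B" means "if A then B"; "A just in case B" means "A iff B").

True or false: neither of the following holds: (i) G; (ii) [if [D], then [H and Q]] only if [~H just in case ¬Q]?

In symbols: G nor ((D -> (H and Q)) -> (not H iff not Q))

H and Q = False and True = False
D -> (H and Q) = True -> False = False
not H = not False = True
not Q = not True = False
not H iff not Q = True iff False = False
(D -> (H and Q)) -> (not H iff not Q) = False -> False = True
G nor ((D -> (H and Q)) -> (not H iff not Q)) = False nor True = False

False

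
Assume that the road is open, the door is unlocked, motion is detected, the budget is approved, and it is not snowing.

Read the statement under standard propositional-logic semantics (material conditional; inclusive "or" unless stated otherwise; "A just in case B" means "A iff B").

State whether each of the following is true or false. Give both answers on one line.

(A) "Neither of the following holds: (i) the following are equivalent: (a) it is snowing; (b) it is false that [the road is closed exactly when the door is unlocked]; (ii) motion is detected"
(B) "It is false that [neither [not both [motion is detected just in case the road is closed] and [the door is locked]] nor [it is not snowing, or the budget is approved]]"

(A) false, (B) true

Let L = "it is snowing" (False), H = "the road is closed" (False), W = "the door is locked" (False), M = "motion is detected" (True), U = "the budget is approved" (True).

(A): Formalization: (L iff not (H iff not W)) nor M

not W = not False = True
H iff not W = False iff True = False
not (H iff not W) = not False = True
L iff not (H iff not W) = False iff True = False
(L iff not (H iff not W)) nor M = False nor True = False
So (A) is false.

(B): Formalization: not (((M iff H) nand W) nor (not L or U))

M iff H = True iff False = False
(M iff H) nand W = False nand False = True
not L = not False = True
not L or U = True or True = True
((M iff H) nand W) nor (not L or U) = True nor True = False
not (((M iff H) nand W) nor (not L or U)) = not False = True
So (B) is true.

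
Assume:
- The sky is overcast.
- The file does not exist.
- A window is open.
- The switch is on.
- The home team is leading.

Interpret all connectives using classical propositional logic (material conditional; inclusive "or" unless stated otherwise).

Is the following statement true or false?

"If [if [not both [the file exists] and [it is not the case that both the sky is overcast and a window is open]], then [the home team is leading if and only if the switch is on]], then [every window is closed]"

false

Let Q = "the file exists" (F), P = "the sky is overcast" (T), R = "a window is open" (T), U = "the home team is leading" (T), S = "the switch is on" (T).
Parsed as ((Q nand (P nand R)) -> (U <-> S)) -> ~R

P nand R = T nand T = F
Q nand (P nand R) = F nand F = T
U <-> S = T <-> T = T
(Q nand (P nand R)) -> (U <-> S) = T -> T = T
~R = ~T = F
((Q nand (P nand R)) -> (U <-> S)) -> ~R = T -> F = F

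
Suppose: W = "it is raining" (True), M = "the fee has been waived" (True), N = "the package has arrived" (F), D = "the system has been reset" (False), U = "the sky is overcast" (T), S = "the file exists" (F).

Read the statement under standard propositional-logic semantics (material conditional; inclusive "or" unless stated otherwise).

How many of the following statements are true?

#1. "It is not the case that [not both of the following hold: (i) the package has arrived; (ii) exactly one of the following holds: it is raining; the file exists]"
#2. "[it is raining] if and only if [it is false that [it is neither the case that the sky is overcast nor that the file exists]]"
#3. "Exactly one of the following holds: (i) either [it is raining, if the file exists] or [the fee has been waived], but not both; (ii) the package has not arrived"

#1: This is not (N nand (W xor S)).

W xor S = True xor False = True
N nand (W xor S) = False nand True = True
not (N nand (W xor S)) = not True = False
Hence #1 is false.

#2: In symbols: W iff not (U nor S)

U nor S = True nor False = False
not (U nor S) = not False = True
W iff not (U nor S) = True iff True = True
Thus #2 is true.

#3: Parsed as ((S -> W) xor M) xor not N

S -> W = False -> True = True
(S -> W) xor M = True xor True = False
not N = not False = True
((S -> W) xor M) xor not N = False xor True = True
So #3 is true.

True statements: 2 (#2, #3).

2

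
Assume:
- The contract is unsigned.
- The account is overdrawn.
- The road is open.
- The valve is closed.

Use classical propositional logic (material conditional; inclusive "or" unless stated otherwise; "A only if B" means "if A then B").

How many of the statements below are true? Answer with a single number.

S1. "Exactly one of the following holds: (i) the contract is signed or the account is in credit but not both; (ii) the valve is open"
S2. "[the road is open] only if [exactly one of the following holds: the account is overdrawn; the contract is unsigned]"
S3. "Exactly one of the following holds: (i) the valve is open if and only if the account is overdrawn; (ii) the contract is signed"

0

Let P = "the contract is signed" (F), Q = "the account is overdrawn" (T), S = "the valve is open" (F), R = "the road is closed" (F).

S1: In symbols: (P ⊕ ¬Q) ⊕ S

¬Q = ¬T = F
P ⊕ ¬Q = F ⊕ F = F
(P ⊕ ¬Q) ⊕ S = F ⊕ F = F
Hence S1 is false.

S2: Formalization: ¬R → (Q ⊕ ¬P)

¬R = ¬F = T
¬P = ¬F = T
Q ⊕ ¬P = T ⊕ T = F
¬R → (Q ⊕ ¬P) = T → F = F
Thus S2 is false.

S3: Parsed as (S ↔ Q) ⊕ P

S ↔ Q = F ↔ T = F
(S ↔ Q) ⊕ P = F ⊕ F = F
Thus S3 is false.

True statements: 0 (none).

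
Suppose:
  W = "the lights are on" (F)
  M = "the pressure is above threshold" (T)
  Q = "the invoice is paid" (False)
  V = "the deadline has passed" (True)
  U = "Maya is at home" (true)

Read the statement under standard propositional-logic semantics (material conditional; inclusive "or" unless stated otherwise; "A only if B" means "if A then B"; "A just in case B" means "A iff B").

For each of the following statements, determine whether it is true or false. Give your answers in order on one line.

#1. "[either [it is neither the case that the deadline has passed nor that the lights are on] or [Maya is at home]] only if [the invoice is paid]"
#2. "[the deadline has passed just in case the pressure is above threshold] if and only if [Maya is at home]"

#1 F, #2 T

#1: This is ((V ↓ W) ∨ U) → Q.

V ↓ W = T ↓ F = F
(V ↓ W) ∨ U = F ∨ T = T
((V ↓ W) ∨ U) → Q = T → F = F
So #1 is false.

#2: Parsed as (V ↔ M) ↔ U

V ↔ M = T ↔ T = T
(V ↔ M) ↔ U = T ↔ T = T
Thus #2 is true.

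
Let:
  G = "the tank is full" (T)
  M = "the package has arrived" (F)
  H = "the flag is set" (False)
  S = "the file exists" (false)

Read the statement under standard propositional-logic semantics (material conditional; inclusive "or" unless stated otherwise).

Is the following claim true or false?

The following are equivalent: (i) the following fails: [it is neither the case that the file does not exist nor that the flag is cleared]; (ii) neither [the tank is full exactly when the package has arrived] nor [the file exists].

True

Parsed as not (not S nor not H) iff ((G iff M) nor S)

not S = not False = True
not H = not False = True
not S nor not H = True nor True = False
not (not S nor not H) = not False = True
G iff M = True iff False = False
(G iff M) nor S = False nor False = True
not (not S nor not H) iff ((G iff M) nor S) = True iff True = True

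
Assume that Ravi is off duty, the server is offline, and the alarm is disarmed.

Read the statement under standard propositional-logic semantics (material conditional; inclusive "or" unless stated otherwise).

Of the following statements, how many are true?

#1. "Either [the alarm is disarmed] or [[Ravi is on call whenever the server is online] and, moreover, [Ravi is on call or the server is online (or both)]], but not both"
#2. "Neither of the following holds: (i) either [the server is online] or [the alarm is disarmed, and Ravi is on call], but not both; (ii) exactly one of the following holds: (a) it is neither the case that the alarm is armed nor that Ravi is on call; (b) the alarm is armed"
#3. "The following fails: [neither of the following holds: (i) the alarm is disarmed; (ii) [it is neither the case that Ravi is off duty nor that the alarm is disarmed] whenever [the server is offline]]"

Let S = "the alarm is armed" (F), R = "the server is online" (F), W = "Ravi is on call" (F).

#1: Formalization: ¬S ⊕ ((R → W) ∧ (W ∨ R))

¬S = ¬F = T
R → W = F → F = T
W ∨ R = F ∨ F = F
(R → W) ∧ (W ∨ R) = T ∧ F = F
¬S ⊕ ((R → W) ∧ (W ∨ R)) = T ⊕ F = T
Thus #1 is true.

#2: In symbols: (R ⊕ (¬S ∧ W)) ↓ ((S ↓ W) ⊕ S)

¬S = ¬F = T
¬S ∧ W = T ∧ F = F
R ⊕ (¬S ∧ W) = F ⊕ F = F
S ↓ W = F ↓ F = T
(S ↓ W) ⊕ S = T ⊕ F = T
(R ⊕ (¬S ∧ W)) ↓ ((S ↓ W) ⊕ S) = F ↓ T = F
So #2 is false.

#3: Parsed as ¬(¬S ↓ (¬R → (¬W ↓ ¬S)))

¬S = ¬F = T
¬R = ¬F = T
¬W = ¬F = T
¬S = ¬F = T
¬W ↓ ¬S = T ↓ T = F
¬R → (¬W ↓ ¬S) = T → F = F
¬S ↓ (¬R → (¬W ↓ ¬S)) = T ↓ F = F
¬(¬S ↓ (¬R → (¬W ↓ ¬S))) = ¬F = T
Hence #3 is true.

True statements: 2.

2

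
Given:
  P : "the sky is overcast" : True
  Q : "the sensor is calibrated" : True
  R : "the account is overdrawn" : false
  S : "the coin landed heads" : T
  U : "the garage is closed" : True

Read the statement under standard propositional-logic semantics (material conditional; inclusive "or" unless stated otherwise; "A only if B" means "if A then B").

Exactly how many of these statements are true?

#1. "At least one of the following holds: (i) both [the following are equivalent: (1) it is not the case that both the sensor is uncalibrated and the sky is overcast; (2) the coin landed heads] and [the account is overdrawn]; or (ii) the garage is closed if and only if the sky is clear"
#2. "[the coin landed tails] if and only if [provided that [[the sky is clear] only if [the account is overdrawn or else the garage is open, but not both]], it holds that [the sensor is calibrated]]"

#1: Formalization: (((not Q nand P) iff S) and R) or (U iff not P)

not Q = not True = False
not Q nand P = False nand True = True
(not Q nand P) iff S = True iff True = True
((not Q nand P) iff S) and R = True and False = False
not P = not True = False
U iff not P = True iff False = False
(((not Q nand P) iff S) and R) or (U iff not P) = False or False = False
Thus #1 is false.

#2: Formalization: not S iff ((not P -> (R xor not U)) -> Q)

not S = not True = False
not P = not True = False
not U = not True = False
R xor not U = False xor False = False
not P -> (R xor not U) = False -> False = True
(not P -> (R xor not U)) -> Q = True -> True = True
not S iff ((not P -> (R xor not U)) -> Q) = False iff True = False
Hence #2 is false.

Count: 0.

0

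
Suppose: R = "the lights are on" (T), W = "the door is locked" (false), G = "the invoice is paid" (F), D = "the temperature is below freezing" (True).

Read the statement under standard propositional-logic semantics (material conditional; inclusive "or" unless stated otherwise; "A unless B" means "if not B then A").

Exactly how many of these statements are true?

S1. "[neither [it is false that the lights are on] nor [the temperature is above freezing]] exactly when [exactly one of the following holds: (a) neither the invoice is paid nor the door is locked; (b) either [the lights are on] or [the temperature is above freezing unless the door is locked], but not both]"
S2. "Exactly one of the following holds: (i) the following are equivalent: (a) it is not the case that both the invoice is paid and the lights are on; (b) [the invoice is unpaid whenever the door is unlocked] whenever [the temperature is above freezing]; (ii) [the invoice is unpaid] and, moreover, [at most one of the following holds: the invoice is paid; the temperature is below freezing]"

S1: Parsed as (¬R ↓ ¬D) ↔ ((G ↓ W) ⊕ (R ⊕ (¬D ∨ W)))

¬R = ¬T = F
¬D = ¬T = F
¬R ↓ ¬D = F ↓ F = T
G ↓ W = F ↓ F = T
¬D = ¬T = F
¬D ∨ W = F ∨ F = F
R ⊕ (¬D ∨ W) = T ⊕ F = T
(G ↓ W) ⊕ (R ⊕ (¬D ∨ W)) = T ⊕ T = F
(¬R ↓ ¬D) ↔ ((G ↓ W) ⊕ (R ⊕ (¬D ∨ W))) = T ↔ F = F
Hence S1 is false.

S2: Formalization: ((G ↑ R) ↔ (¬D → (¬W → ¬G))) ⊕ (¬G ∧ (G ↑ D))

G ↑ R = F ↑ T = T
¬D = ¬T = F
¬W = ¬F = T
¬G = ¬F = T
¬W → ¬G = T → T = T
¬D → (¬W → ¬G) = F → T = T
(G ↑ R) ↔ (¬D → (¬W → ¬G)) = T ↔ T = T
¬G = ¬F = T
G ↑ D = F ↑ T = T
¬G ∧ (G ↑ D) = T ∧ T = T
((G ↑ R) ↔ (¬D → (¬W → ¬G))) ⊕ (¬G ∧ (G ↑ D)) = T ⊕ T = F
So S2 is false.

0 of the 2 statements are true (none).

0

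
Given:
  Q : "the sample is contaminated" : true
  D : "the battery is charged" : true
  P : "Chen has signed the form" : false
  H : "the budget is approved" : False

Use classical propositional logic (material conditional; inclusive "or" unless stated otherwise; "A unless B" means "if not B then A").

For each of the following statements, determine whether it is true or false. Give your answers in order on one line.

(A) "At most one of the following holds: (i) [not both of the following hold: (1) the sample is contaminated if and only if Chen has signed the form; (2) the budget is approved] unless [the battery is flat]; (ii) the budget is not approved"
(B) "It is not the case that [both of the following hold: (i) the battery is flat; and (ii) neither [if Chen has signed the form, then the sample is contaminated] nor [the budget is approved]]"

(A): Formalization: (((Q ↔ P) ↑ H) ∨ ¬D) ↑ ¬H

Q ↔ P = T ↔ F = F
(Q ↔ P) ↑ H = F ↑ F = T
¬D = ¬T = F
((Q ↔ P) ↑ H) ∨ ¬D = T ∨ F = T
¬H = ¬F = T
(((Q ↔ P) ↑ H) ∨ ¬D) ↑ ¬H = T ↑ T = F
So (A) is false.

(B): This is ¬(¬D ∧ ((P → Q) ↓ H)).

¬D = ¬T = F
P → Q = F → T = T
(P → Q) ↓ H = T ↓ F = F
¬D ∧ ((P → Q) ↓ H) = F ∧ F = F
¬(¬D ∧ ((P → Q) ↓ H)) = ¬F = T
Thus (B) is true.

(A) False; (B) True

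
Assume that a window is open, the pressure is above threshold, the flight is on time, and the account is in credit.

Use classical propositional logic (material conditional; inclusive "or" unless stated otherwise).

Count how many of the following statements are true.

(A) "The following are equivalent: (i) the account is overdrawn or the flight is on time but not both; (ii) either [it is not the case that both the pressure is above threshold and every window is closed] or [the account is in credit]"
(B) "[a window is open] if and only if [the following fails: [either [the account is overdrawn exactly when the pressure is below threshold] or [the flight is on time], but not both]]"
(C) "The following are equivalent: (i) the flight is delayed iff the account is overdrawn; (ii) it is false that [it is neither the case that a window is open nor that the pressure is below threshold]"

Let S = "the account is overdrawn" (F), R = "the flight is delayed" (F), Q = "the pressure is above threshold" (T), P = "a window is open" (T).

(A): This is (S ⊕ ¬R) ↔ ((Q ↑ ¬P) ∨ ¬S).

¬R = ¬F = T
S ⊕ ¬R = F ⊕ T = T
¬P = ¬T = F
Q ↑ ¬P = T ↑ F = T
¬S = ¬F = T
(Q ↑ ¬P) ∨ ¬S = T ∨ T = T
(S ⊕ ¬R) ↔ ((Q ↑ ¬P) ∨ ¬S) = T ↔ T = T
Hence (A) is true.

(B): In symbols: P ↔ ¬((S ↔ ¬Q) ⊕ ¬R)

¬Q = ¬T = F
S ↔ ¬Q = F ↔ F = T
¬R = ¬F = T
(S ↔ ¬Q) ⊕ ¬R = T ⊕ T = F
¬((S ↔ ¬Q) ⊕ ¬R) = ¬F = T
P ↔ ¬((S ↔ ¬Q) ⊕ ¬R) = T ↔ T = T
So (B) is true.

(C): This is (R ↔ S) ↔ ¬(P ↓ ¬Q).

R ↔ S = F ↔ F = T
¬Q = ¬T = F
P ↓ ¬Q = T ↓ F = F
¬(P ↓ ¬Q) = ¬F = T
(R ↔ S) ↔ ¬(P ↓ ¬Q) = T ↔ T = T
Hence (C) is true.

3 of the 3 statements are true ((A), (B), (C)).

3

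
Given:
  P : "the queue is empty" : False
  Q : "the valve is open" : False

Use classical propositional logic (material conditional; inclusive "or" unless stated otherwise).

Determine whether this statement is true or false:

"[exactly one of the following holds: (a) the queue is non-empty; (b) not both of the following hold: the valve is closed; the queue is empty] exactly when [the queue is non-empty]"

Parsed as (not P xor (not Q nand P)) iff not P

not P = not False = True
not Q = not False = True
not Q nand P = True nand False = True
not P xor (not Q nand P) = True xor True = False
not P = not False = True
(not P xor (not Q nand P)) iff not P = False iff True = False

False.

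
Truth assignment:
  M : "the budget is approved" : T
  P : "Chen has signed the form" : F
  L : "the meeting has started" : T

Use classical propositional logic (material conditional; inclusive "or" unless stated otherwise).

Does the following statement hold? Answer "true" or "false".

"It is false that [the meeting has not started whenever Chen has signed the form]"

False.

In symbols: ¬(P → ¬L)

¬L = ¬T = F
P → ¬L = F → F = T
¬(P → ¬L) = ¬T = F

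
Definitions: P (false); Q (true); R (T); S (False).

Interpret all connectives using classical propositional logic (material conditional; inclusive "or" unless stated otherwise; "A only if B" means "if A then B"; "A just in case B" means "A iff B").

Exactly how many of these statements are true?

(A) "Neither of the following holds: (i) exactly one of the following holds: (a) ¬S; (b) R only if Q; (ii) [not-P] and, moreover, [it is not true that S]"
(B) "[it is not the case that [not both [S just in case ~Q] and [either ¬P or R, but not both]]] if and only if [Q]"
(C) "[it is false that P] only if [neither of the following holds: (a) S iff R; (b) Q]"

0

(A): Formalization: (not S xor (R -> Q)) nor (not P and not S)

not S = not False = True
R -> Q = True -> True = True
not S xor (R -> Q) = True xor True = False
not P = not False = True
not S = not False = True
not P and not S = True and True = True
(not S xor (R -> Q)) nor (not P and not S) = False nor True = False
Hence (A) is false.

(B): Formalization: not ((S iff not Q) nand (not P xor R)) iff Q

not Q = not True = False
S iff not Q = False iff False = True
not P = not False = True
not P xor R = True xor True = False
(S iff not Q) nand (not P xor R) = True nand False = True
not ((S iff not Q) nand (not P xor R)) = not True = False
not ((S iff not Q) nand (not P xor R)) iff Q = False iff True = False
Thus (B) is false.

(C): Parsed as not P -> ((S iff R) nor Q)

not P = not False = True
S iff R = False iff True = False
(S iff R) nor Q = False nor True = False
not P -> ((S iff R) nor Q) = True -> False = False
Thus (C) is false.

0 of the 3 statements are true (none).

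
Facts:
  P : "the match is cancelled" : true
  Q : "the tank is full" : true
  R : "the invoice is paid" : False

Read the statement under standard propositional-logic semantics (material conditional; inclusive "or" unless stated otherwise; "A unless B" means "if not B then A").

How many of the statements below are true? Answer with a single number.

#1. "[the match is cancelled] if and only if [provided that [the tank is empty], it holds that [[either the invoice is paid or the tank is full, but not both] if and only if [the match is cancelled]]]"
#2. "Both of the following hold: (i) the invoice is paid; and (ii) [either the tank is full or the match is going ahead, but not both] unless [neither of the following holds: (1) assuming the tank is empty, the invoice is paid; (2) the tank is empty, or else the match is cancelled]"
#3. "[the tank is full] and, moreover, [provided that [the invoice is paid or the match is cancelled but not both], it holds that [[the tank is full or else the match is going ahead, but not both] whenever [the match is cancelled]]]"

2

#1: This is P <-> (~Q -> ((R xor Q) <-> P)).

~Q = ~T = F
R xor Q = F xor T = T
(R xor Q) <-> P = T <-> T = T
~Q -> ((R xor Q) <-> P) = F -> T = T
P <-> (~Q -> ((R xor Q) <-> P)) = T <-> T = T
Hence #1 is true.

#2: Parsed as R & ((Q xor ~P) | ((~Q -> R) nor (~Q | P)))

~P = ~T = F
Q xor ~P = T xor F = T
~Q = ~T = F
~Q -> R = F -> F = T
~Q = ~T = F
~Q | P = F | T = T
(~Q -> R) nor (~Q | P) = T nor T = F
(Q xor ~P) | ((~Q -> R) nor (~Q | P)) = T | F = T
R & ((Q xor ~P) | ((~Q -> R) nor (~Q | P))) = F & T = F
Hence #2 is false.

#3: In symbols: Q & ((R xor P) -> (P -> (Q xor ~P)))

R xor P = F xor T = T
~P = ~T = F
Q xor ~P = T xor F = T
P -> (Q xor ~P) = T -> T = T
(R xor P) -> (P -> (Q xor ~P)) = T -> T = T
Q & ((R xor P) -> (P -> (Q xor ~P))) = T & T = T
Thus #3 is true.

2 of the 3 statements are true (#1, #3).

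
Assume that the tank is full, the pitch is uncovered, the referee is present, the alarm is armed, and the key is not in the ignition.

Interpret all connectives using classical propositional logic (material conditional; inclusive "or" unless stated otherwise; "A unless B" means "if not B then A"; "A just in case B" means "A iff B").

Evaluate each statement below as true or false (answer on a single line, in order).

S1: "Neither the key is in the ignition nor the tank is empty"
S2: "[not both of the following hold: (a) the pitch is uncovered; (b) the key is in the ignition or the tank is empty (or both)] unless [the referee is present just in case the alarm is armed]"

S1 True / S2 True

Let W = "the key is in the ignition" (F), V = "the tank is full" (T), S = "the pitch is covered" (F), K = "the referee is present" (T), H = "the alarm is armed" (T).

S1: Formalization: W nor ~V

~V = ~T = F
W nor ~V = F nor F = T
Hence S1 is true.

S2: Parsed as (~S nand (W | ~V)) | (K <-> H)

~S = ~F = T
~V = ~T = F
W | ~V = F | F = F
~S nand (W | ~V) = T nand F = T
K <-> H = T <-> T = T
(~S nand (W | ~V)) | (K <-> H) = T | T = T
Hence S2 is true.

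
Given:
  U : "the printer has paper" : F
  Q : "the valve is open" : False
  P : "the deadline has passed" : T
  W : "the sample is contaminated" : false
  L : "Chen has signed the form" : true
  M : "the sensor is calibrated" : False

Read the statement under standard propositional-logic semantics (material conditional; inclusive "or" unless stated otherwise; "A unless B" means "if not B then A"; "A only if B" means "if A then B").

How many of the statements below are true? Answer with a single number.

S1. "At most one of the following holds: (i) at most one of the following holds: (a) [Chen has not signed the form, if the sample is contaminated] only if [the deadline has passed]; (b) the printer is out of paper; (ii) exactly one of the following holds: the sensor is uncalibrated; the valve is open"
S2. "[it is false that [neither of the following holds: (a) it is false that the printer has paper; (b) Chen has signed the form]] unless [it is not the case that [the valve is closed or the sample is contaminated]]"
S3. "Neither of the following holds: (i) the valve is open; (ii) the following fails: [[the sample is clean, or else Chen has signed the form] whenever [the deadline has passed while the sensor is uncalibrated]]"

S1: Formalization: (((W -> not L) -> P) nand not U) nand (not M xor Q)

not L = not True = False
W -> not L = False -> False = True
(W -> not L) -> P = True -> True = True
not U = not False = True
((W -> not L) -> P) nand not U = True nand True = False
not M = not False = True
not M xor Q = True xor False = True
(((W -> not L) -> P) nand not U) nand (not M xor Q) = False nand True = True
So S1 is true.

S2: In symbols: not (not U nor L) or not (not Q or W)

not U = not False = True
not U nor L = True nor True = False
not (not U nor L) = not False = True
not Q = not False = True
not Q or W = True or False = True
not (not Q or W) = not True = False
not (not U nor L) or not (not Q or W) = True or False = True
So S2 is true.

S3: This is Q nor not ((P and not M) -> (not W or L)).

not M = not False = True
P and not M = True and True = True
not W = not False = True
not W or L = True or True = True
(P and not M) -> (not W or L) = True -> True = True
not ((P and not M) -> (not W or L)) = not True = False
Q nor not ((P and not M) -> (not W or L)) = False nor False = True
So S3 is true.

Count: 3.

3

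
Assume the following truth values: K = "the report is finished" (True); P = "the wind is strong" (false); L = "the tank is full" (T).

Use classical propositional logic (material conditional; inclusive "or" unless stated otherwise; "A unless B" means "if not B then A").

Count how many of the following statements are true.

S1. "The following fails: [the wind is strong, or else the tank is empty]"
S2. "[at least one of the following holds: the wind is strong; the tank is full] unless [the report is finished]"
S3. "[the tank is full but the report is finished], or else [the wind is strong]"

S1: This is ¬(P ∨ ¬L).

¬L = ¬T = F
P ∨ ¬L = F ∨ F = F
¬(P ∨ ¬L) = ¬F = T
Thus S1 is true.

S2: Formalization: (P ∨ L) ∨ K

P ∨ L = F ∨ T = T
(P ∨ L) ∨ K = T ∨ T = T
Hence S2 is true.

S3: Parsed as (L ∧ K) ∨ P

L ∧ K = T ∧ T = T
(L ∧ K) ∨ P = T ∨ F = T
So S3 is true.

True statements: 3 (S1, S2, S3).

3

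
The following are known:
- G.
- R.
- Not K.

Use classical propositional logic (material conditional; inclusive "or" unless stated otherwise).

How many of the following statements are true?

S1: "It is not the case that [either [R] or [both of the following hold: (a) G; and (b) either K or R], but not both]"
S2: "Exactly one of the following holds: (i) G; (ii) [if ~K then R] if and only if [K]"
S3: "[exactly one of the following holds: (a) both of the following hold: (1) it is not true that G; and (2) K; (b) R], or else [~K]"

S1: In symbols: not (R xor (G and (K or R)))

K or R = False or True = True
G and (K or R) = True and True = True
R xor (G and (K or R)) = True xor True = False
not (R xor (G and (K or R))) = not False = True
Thus S1 is true.

S2: Parsed as G xor ((not K -> R) iff K)

not K = not False = True
not K -> R = True -> True = True
(not K -> R) iff K = True iff False = False
G xor ((not K -> R) iff K) = True xor False = True
So S2 is true.

S3: Parsed as ((not G and K) xor R) or not K

not G = not True = False
not G and K = False and False = False
(not G and K) xor R = False xor True = True
not K = not False = True
((not G and K) xor R) or not K = True or True = True
So S3 is true.

Count: 3.

3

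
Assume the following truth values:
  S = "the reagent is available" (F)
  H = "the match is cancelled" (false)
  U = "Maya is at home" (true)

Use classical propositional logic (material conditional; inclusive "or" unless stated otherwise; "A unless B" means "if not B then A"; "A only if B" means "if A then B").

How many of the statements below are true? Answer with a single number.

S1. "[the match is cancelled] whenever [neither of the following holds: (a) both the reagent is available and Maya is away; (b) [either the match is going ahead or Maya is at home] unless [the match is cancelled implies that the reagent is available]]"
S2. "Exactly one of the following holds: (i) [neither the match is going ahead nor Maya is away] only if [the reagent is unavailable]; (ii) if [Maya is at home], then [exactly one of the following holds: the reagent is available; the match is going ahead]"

1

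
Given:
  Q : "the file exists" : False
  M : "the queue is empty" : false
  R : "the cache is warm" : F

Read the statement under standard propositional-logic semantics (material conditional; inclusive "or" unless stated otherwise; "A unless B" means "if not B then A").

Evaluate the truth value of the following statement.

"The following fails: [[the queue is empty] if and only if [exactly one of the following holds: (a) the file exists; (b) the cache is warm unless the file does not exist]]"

Values: M=F, Q=F, R=F.
Formalization: ¬(M ↔ (Q ⊕ (R ∨ ¬Q)))

¬Q = ¬F = T
R ∨ ¬Q = F ∨ T = T
Q ⊕ (R ∨ ¬Q) = F ⊕ T = T
M ↔ (Q ⊕ (R ∨ ¬Q)) = F ↔ T = F
¬(M ↔ (Q ⊕ (R ∨ ¬Q))) = ¬F = T

True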